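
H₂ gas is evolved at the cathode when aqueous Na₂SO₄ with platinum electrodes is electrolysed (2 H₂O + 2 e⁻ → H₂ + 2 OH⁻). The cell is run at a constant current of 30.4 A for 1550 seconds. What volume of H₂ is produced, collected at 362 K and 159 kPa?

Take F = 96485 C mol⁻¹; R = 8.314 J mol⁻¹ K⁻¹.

Q = I·t = 30.40 A × 1550.0 s = 47120 C.
n(e⁻) = Q/F = 47120 / 96485 = 0.4884 mol.
2 electrons are transferred per H₂ molecule, so n(H₂) = 0.4884 / 2 = 0.2442 mol.
V = nRT/P = (0.2442 × 8.314 × 362) / (159 × 10³ Pa) = 0.00462 m³ = 4.62 L.

4.62 L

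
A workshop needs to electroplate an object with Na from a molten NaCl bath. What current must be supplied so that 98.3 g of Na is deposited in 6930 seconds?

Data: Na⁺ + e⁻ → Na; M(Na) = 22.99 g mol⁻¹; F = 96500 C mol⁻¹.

n(Na) = 98.3 / 22.99 = 4.276 mol.
n(e⁻) = 1 × 4.276 = 4.276 mol.
Q = n(e⁻)·F = 4.276 × 96500 = 412600 C.
I = Q/t = 412600 / 6930.0 s = 59.5 A.

59.5 A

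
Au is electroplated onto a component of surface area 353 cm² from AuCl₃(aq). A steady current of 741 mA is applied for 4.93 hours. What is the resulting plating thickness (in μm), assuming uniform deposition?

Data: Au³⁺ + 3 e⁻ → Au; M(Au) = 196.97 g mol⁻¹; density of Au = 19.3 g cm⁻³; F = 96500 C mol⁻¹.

13.1 μm

Q = I·t = 0.7410 × 17748 = 13150 C; n(e⁻) = 0.1363 mol.
n(Au) = n(e⁻)/3 = 0.04543 mol, so m = 0.04543 × 196.97 = 8.948 g.
Volume = m/ρ = 8.948 / 19.3 = 0.4636 cm³.
Thickness = V/A = 0.4636 / 353 = 0.00131 cm = 13.1 μm.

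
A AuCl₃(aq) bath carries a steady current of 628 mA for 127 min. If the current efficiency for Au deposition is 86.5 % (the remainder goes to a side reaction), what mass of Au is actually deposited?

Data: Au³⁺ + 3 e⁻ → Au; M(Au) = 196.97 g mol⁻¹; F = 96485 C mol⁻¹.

2.82 g

Q = I·t = 0.6280 × 7620.0 = 4785 C.
n(e⁻) = 4785/96485 = 0.04960 mol; theoretically n(Au) = 0.04960/3 = 0.01653 mol, m_theo = 3.256 g.
At 86.5 % efficiency, m_actual = 0.865 × 3.256 = 2.82 g.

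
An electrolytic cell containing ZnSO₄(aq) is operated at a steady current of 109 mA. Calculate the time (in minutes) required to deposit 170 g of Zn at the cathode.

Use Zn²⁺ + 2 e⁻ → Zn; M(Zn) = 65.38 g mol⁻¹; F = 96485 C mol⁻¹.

n(Zn) = m/M = 170 / 65.38 = 2.600 mol.
Each Zn atom requires 2 electrons, so n(e⁻) = 2 × 2.600 = 5.200 mol.
Q = n(e⁻)·F = 5.200 × 96485 = 501800 C.
t = Q/I = 501800 / 0.1090 A = 4603000 s = 76700 min.

76700 min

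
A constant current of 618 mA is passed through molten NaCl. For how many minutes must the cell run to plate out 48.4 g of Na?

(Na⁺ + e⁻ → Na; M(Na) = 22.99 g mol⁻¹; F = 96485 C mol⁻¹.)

5480 min

n(Na) = m/M = 48.4 / 22.99 = 2.105 mol.
Each Na atom requires 1 electron, so n(e⁻) = 1 × 2.105 = 2.105 mol.
Q = n(e⁻)·F = 2.105 × 96485 = 203100 C.
t = Q/I = 203100 / 0.6180 A = 328700 s = 5480 min.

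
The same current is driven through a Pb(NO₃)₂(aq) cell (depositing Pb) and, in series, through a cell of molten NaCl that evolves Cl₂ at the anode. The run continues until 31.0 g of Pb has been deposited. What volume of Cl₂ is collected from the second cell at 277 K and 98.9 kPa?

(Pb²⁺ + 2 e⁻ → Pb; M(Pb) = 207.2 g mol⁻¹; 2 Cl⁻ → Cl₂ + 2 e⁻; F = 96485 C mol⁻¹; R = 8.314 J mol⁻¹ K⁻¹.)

n(Pb) = 31.0 / 207.2 = 0.1496 mol, so n(e⁻) = 2 × 0.1496 = 0.2992 mol.
The cells are in series, so the same 0.2992 mol of electrons passes through the second cell.
2 Cl⁻ → Cl₂ + 2 e⁻ — 2 mol e⁻ per mol Cl₂, so n(Cl₂) = 0.2992/2 = 0.1496 mol.
V = nRT/P = (0.1496 × 8.314 × 277) / (98.9 × 10³) = 0.00348 m³ = 3.48 L.

3.48 L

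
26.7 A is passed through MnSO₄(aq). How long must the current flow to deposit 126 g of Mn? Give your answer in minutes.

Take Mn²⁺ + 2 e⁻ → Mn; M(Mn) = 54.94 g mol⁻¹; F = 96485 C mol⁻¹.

n(Mn) = m/M = 126 / 54.94 = 2.293 mol.
Each Mn atom requires 2 electrons, so n(e⁻) = 2 × 2.293 = 4.587 mol.
Q = n(e⁻)·F = 4.587 × 96485 = 442600 C.
t = Q/I = 442600 / 26.70 A = 16580 s = 276 min.

276 min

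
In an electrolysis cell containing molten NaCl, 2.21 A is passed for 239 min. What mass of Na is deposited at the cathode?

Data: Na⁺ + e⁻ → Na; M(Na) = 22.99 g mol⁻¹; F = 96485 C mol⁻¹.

Q = I·t = 2.210 A × 14340 s = 31690 C.
n(e⁻) = Q/F = 31690 / 96485 = 0.3285 mol.
Na⁺ + e⁻ → Na, so n(Na) = n(e⁻)/1 = 0.3285 mol.
m = n·M = 0.3285 × 22.99 = 7.55 g.

7.55 g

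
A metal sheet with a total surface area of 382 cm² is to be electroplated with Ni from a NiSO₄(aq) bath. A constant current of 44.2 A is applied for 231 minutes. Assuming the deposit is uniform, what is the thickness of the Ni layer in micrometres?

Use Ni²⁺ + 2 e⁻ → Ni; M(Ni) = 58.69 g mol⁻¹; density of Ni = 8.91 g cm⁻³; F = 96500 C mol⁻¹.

Q = I·t = 44.20 × 13860 = 612600 C; n(e⁻) = 6.348 mol.
n(Ni) = n(e⁻)/2 = 3.174 mol, so m = 3.174 × 58.69 = 186.3 g.
Volume = m/ρ = 186.3 / 8.91 = 20.91 cm³.
Thickness = V/A = 20.91 / 382 = 0.0547 cm = 547 μm.

547 μm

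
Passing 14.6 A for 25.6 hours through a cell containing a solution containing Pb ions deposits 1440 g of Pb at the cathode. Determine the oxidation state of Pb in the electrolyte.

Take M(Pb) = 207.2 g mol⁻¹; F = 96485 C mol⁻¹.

Q = I·t = 14.60 A × 92160 s = 1346000 C, so n(e⁻) = 1346000/96485 = 13.95 mol.
n(Pb) deposited = 1440 / 207.2 = 6.950 mol.
Electrons per atom = n(e⁻)/n(Pb) = 13.95 / 6.950 = 2.01 ≈ 2, so the ion is Pb²⁺.

+2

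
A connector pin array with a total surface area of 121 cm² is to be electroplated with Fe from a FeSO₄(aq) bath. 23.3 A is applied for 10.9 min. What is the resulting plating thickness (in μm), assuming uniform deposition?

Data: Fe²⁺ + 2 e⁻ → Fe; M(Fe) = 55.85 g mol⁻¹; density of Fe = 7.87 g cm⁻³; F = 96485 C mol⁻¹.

Q = I·t = 23.30 × 654.00 = 15240 C; n(e⁻) = 0.1579 mol.
n(Fe) = n(e⁻)/2 = 0.07897 mol, so m = 0.07897 × 55.85 = 4.410 g.
Volume = m/ρ = 4.410 / 7.87 = 0.5604 cm³.
Thickness = V/A = 0.5604 / 121 = 0.00463 cm = 46.3 μm.

46.3 μm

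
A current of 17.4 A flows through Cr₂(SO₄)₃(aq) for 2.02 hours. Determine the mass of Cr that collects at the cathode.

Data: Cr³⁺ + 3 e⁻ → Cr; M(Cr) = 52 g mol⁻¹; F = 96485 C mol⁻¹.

Q = I·t = 17.40 A × 7272.0 s = 126500 C.
n(e⁻) = Q/F = 126500 / 96485 = 1.311 mol.
Cr³⁺ + 3 e⁻ → Cr, so n(Cr) = n(e⁻)/3 = 0.4371 mol.
m = n·M = 0.4371 × 52 = 22.7 g.

22.7 g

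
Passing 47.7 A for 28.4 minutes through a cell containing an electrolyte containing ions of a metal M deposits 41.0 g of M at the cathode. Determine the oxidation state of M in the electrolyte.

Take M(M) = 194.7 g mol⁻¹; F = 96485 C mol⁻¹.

+4

Q = I·t = 47.70 A × 1704.0 s = 81280 C, so n(e⁻) = 81280/96485 = 0.8424 mol.
n(M) deposited = 41.0 / 194.7 = 0.2106 mol.
Electrons per atom = n(e⁻)/n(M) = 0.8424 / 0.2106 = 4.00 ≈ 4, so the ion is M⁴⁺.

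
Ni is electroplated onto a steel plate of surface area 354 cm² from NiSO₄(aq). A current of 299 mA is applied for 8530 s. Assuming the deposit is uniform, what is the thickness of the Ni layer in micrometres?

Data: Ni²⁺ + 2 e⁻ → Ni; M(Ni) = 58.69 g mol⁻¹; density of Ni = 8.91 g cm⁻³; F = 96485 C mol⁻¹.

2.46 μm

Q = I·t = 0.2990 × 8530.0 = 2550 C; n(e⁻) = 0.02643 mol.
n(Ni) = n(e⁻)/2 = 0.01322 mol, so m = 0.01322 × 58.69 = 0.7757 g.
Volume = m/ρ = 0.7757 / 8.91 = 0.08706 cm³.
Thickness = V/A = 0.08706 / 354 = 2.46 × 10⁻⁴ cm = 2.46 μm.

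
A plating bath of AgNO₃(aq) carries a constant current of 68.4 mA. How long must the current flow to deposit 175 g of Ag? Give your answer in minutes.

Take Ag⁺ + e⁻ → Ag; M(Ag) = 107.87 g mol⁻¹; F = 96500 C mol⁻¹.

38100 min

n(Ag) = m/M = 175 / 107.87 = 1.622 mol.
Each Ag atom requires 1 electron, so n(e⁻) = 1 × 1.622 = 1.622 mol.
Q = n(e⁻)·F = 1.622 × 96500 = 156600 C.
t = Q/I = 156600 / 0.06840 A = 2289000 s = 38100 min.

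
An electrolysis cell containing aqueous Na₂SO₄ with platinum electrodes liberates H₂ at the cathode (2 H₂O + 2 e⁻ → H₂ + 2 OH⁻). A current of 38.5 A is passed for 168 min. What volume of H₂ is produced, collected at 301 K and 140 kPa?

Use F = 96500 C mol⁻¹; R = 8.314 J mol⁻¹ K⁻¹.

35.9 L

Q = I·t = 38.50 A × 10080 s = 388100 C.
n(e⁻) = Q/F = 388100 / 96500 = 4.022 mol.
2 electrons are transferred per H₂ molecule, so n(H₂) = 4.022 / 2 = 2.011 mol.
V = nRT/P = (2.011 × 8.314 × 301) / (140 × 10³ Pa) = 0.0359 m³ = 35.9 L.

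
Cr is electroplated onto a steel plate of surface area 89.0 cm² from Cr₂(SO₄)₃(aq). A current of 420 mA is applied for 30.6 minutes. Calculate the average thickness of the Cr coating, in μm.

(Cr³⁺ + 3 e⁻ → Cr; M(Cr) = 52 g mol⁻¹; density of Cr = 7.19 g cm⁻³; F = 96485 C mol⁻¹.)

2.16 μm

Q = I·t = 0.4200 × 1836.0 = 771.1 C; n(e⁻) = 0.007992 mol.
n(Cr) = n(e⁻)/3 = 0.002664 mol, so m = 0.002664 × 52 = 0.1385 g.
Volume = m/ρ = 0.1385 / 7.19 = 0.01927 cm³.
Thickness = V/A = 0.01927 / 89.0 = 2.16 × 10⁻⁴ cm = 2.16 μm.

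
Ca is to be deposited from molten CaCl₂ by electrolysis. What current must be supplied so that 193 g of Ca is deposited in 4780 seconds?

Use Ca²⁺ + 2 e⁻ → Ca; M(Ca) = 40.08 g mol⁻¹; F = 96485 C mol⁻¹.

n(Ca) = 193 / 40.08 = 4.815 mol.
n(e⁻) = 2 × 4.815 = 9.631 mol.
Q = n(e⁻)·F = 9.631 × 96485 = 929200 C.
I = Q/t = 929200 / 4780.0 s = 194 A.

194 A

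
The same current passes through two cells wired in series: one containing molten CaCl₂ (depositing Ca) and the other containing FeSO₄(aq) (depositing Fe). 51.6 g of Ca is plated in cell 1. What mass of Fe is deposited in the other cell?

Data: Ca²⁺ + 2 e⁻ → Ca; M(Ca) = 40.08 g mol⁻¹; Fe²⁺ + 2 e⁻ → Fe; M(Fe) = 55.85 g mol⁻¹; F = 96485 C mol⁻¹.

71.9 g

n(Ca) = 51.6 / 40.08 = 1.287 mol.
Since Ca²⁺ + 2 e⁻ → Ca, n(e⁻) passed = 2 × 1.287 = 2.575 mol.
Cells in series carry the same charge, so the same 2.575 mol of electrons passes through cell 2.
Fe²⁺ + 2 e⁻ → Fe, so n(Fe) = 2.575 / 2 = 1.287 mol.
m(Fe) = 1.287 × 55.85 = 71.9 g.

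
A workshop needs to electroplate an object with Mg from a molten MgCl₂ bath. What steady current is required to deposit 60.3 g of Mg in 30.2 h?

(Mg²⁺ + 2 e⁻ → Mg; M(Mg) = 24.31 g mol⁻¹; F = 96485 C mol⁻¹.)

4.40 A

n(Mg) = 60.3 / 24.31 = 2.480 mol.
n(e⁻) = 2 × 2.480 = 4.961 mol.
Q = n(e⁻)·F = 4.961 × 96485 = 478700 C.
I = Q/t = 478700 / 108720 s = 4.40 A.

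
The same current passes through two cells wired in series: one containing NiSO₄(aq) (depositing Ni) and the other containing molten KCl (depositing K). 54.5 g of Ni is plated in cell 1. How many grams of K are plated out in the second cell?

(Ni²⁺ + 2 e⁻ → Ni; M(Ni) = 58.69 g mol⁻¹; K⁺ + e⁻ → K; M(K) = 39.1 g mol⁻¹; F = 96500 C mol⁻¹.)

72.6 g

n(Ni) = 54.5 / 58.69 = 0.9286 mol.
Since Ni²⁺ + 2 e⁻ → Ni, n(e⁻) passed = 2 × 0.9286 = 1.857 mol.
Cells in series carry the same charge, so the same 1.857 mol of electrons passes through cell 2.
K⁺ + e⁻ → K, so n(K) = 1.857 / 1 = 1.857 mol.
m(K) = 1.857 × 39.1 = 72.6 g.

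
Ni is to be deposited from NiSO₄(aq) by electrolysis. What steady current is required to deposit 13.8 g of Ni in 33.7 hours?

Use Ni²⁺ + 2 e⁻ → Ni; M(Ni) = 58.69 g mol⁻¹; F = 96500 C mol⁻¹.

n(Ni) = 13.8 / 58.69 = 0.2351 mol.
n(e⁻) = 2 × 0.2351 = 0.4703 mol.
Q = n(e⁻)·F = 0.4703 × 96500 = 45380 C.
I = Q/t = 45380 / 121320 s = 0.374 A.

0.374 A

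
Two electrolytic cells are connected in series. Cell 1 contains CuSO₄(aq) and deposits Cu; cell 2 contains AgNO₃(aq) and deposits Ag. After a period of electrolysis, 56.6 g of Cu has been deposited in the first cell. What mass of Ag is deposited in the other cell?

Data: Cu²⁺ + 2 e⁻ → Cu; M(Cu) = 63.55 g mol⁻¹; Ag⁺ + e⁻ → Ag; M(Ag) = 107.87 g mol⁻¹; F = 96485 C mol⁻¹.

n(Cu) = 56.6 / 63.55 = 0.8906 mol.
Since Cu²⁺ + 2 e⁻ → Cu, n(e⁻) passed = 2 × 0.8906 = 1.781 mol.
Cells in series carry the same charge, so the same 1.781 mol of electrons passes through cell 2.
Ag⁺ + e⁻ → Ag, so n(Ag) = 1.781 / 1 = 1.781 mol.
m(Ag) = 1.781 × 107.87 = 192 g.

192 g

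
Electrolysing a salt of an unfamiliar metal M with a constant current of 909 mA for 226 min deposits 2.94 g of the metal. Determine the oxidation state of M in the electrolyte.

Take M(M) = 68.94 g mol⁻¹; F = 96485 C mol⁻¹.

Q = I·t = 0.9090 A × 13560 s = 12330 C, so n(e⁻) = 12330/96485 = 0.1278 mol.
n(M) deposited = 2.94 / 68.94 = 0.04265 mol.
Electrons per atom = n(e⁻)/n(M) = 0.1278 / 0.04265 = 3.00 ≈ 3, so the ion is M³⁺.

+3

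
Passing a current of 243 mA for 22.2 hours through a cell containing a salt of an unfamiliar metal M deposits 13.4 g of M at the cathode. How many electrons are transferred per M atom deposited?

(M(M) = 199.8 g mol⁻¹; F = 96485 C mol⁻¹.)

Q = I·t = 0.2430 A × 79920 s = 19420 C, so n(e⁻) = 19420/96485 = 0.2013 mol.
n(M) deposited = 13.4 / 199.8 = 0.06707 mol.
Electrons per atom = n(e⁻)/n(M) = 0.2013 / 0.06707 = 3.00 ≈ 3, so the ion is M³⁺.

3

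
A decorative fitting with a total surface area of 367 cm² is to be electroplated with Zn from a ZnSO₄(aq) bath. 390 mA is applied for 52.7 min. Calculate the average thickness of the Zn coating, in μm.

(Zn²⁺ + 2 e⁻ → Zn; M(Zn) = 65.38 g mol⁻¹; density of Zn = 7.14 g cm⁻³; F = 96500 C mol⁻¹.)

Q = I·t = 0.3900 × 3162.0 = 1233 C; n(e⁻) = 0.01278 mol.
n(Zn) = n(e⁻)/2 = 0.006390 mol, so m = 0.006390 × 65.38 = 0.4177 g.
Volume = m/ρ = 0.4177 / 7.14 = 0.05851 cm³.
Thickness = V/A = 0.05851 / 367 = 1.59 × 10⁻⁴ cm = 1.59 μm.

1.59 μm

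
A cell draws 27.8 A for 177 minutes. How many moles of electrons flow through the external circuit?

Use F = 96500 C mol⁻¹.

3.06 mol

Q = I·t = 27.80 A × 10620 s = 295200 C.
n(e⁻) = Q/F = 295200 / 96500 = 3.06 mol.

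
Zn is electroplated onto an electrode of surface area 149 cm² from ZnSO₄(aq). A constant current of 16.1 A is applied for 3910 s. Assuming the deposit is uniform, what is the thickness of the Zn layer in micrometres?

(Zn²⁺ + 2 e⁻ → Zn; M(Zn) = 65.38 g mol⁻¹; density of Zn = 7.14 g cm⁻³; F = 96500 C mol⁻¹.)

Q = I·t = 16.10 × 3910.0 = 62950 C; n(e⁻) = 0.6523 mol.
n(Zn) = n(e⁻)/2 = 0.3262 mol, so m = 0.3262 × 65.38 = 21.33 g.
Volume = m/ρ = 21.33 / 7.14 = 2.987 cm³.
Thickness = V/A = 2.987 / 149 = 0.0200 cm = 200 μm.

200 μm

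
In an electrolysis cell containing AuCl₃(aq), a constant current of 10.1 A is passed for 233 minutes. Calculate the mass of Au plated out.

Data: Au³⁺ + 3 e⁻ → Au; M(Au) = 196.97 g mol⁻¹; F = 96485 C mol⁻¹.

Q = I·t = 10.10 A × 13980 s = 141200 C.
n(e⁻) = Q/F = 141200 / 96485 = 1.463 mol.
Au³⁺ + 3 e⁻ → Au, so n(Au) = n(e⁻)/3 = 0.4878 mol.
m = n·M = 0.4878 × 196.97 = 96.1 g.

96.1 g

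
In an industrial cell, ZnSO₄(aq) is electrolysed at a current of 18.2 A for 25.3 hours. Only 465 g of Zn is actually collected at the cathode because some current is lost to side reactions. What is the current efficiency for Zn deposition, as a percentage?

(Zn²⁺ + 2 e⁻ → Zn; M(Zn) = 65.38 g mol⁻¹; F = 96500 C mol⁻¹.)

Q = I·t = 18.20 × 91080 = 1658000 C; n(e⁻) = 1658000/96500 = 17.18 mol.
Theoretical n(Zn) = n(e⁻)/2 = 8.589 mol, i.e. m_theo = 8.589 × 65.38 = 561.5 g.
Efficiency = m_actual / m_theo = 465 / 561.5 = 82.8 %.

82.8 %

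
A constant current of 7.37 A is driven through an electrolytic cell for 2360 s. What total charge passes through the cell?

17400 C

Q = I·t = 7.370 A × 2360.0 s = 17400 C.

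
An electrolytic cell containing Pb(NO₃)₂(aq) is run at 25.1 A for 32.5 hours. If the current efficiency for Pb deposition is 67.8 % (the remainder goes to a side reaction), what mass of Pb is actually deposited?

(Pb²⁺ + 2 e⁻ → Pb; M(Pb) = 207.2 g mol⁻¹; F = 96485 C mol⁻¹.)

2140 g

Q = I·t = 25.10 × 117000 = 2937000 C.
n(e⁻) = 2937000/96485 = 30.44 mol; theoretically n(Pb) = 30.44/2 = 15.22 mol, m_theo = 3153 g.
At 67.8 % efficiency, m_actual = 0.678 × 3153 = 2140 g.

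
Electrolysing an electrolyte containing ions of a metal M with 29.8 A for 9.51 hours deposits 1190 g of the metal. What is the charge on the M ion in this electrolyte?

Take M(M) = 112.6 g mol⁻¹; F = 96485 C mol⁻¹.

+1

Q = I·t = 29.80 A × 34236 s = 1020000 C, so n(e⁻) = 1020000/96485 = 10.57 mol.
n(M) deposited = 1190 / 112.6 = 10.57 mol.
Electrons per atom = n(e⁻)/n(M) = 10.57 / 10.57 = 1.00 ≈ 1, so the ion is M⁺.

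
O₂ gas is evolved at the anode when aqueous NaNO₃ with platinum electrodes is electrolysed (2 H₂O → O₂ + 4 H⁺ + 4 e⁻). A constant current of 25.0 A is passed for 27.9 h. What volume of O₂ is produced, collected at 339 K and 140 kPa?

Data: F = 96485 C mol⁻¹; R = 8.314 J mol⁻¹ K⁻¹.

131 L

Q = I·t = 25.00 A × 100440 s = 2511000 C.
n(e⁻) = Q/F = 2511000 / 96485 = 26.02 mol.
4 electrons are transferred per O₂ molecule, so n(O₂) = 26.02 / 4 = 6.506 mol.
V = nRT/P = (6.506 × 8.314 × 339) / (140 × 10³ Pa) = 0.131 m³ = 131 L.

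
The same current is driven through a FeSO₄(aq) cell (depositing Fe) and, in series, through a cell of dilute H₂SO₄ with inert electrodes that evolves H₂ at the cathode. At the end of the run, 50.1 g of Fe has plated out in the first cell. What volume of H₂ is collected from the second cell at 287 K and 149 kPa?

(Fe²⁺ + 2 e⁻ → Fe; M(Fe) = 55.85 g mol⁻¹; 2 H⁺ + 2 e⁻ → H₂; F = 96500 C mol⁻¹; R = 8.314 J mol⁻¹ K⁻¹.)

14.4 L

n(Fe) = 50.1 / 55.85 = 0.8970 mol, so n(e⁻) = 2 × 0.8970 = 1.794 mol.
The cells are in series, so the same 1.794 mol of electrons passes through the second cell.
2 H⁺ + 2 e⁻ → H₂ — 2 mol e⁻ per mol H₂, so n(H₂) = 1.794/2 = 0.8970 mol.
V = nRT/P = (0.8970 × 8.314 × 287) / (149 × 10³) = 0.0144 m³ = 14.4 L.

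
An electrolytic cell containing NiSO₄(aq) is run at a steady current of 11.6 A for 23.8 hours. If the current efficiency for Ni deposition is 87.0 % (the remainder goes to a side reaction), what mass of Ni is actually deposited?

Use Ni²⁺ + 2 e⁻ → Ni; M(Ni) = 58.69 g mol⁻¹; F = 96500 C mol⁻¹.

Q = I·t = 11.60 × 85680 = 993900 C.
n(e⁻) = 993900/96500 = 10.30 mol; theoretically n(Ni) = 10.30/2 = 5.150 mol, m_theo = 302.2 g.
At 87.0 % efficiency, m_actual = 0.870 × 302.2 = 263 g.

263 g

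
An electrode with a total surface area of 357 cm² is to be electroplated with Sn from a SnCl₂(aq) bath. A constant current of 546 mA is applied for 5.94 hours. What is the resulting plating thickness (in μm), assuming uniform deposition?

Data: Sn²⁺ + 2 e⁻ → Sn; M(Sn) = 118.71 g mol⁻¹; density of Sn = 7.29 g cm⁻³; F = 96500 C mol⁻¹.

Q = I·t = 0.5460 × 21384 = 11680 C; n(e⁻) = 0.1210 mol.
n(Sn) = n(e⁻)/2 = 0.06050 mol, so m = 0.06050 × 118.71 = 7.181 g.
Volume = m/ρ = 7.181 / 7.29 = 0.9851 cm³.
Thickness = V/A = 0.9851 / 357 = 0.00276 cm = 27.6 μm.

27.6 μm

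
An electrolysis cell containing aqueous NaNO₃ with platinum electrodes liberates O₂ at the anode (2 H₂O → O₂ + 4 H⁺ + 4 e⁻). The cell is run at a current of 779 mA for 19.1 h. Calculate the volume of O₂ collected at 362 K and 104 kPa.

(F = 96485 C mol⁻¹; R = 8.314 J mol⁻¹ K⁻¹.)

4.02 L

Q = I·t = 0.7790 A × 68760 s = 53560 C.
n(e⁻) = Q/F = 53560 / 96485 = 0.5552 mol.
4 electrons are transferred per O₂ molecule, so n(O₂) = 0.5552 / 4 = 0.1388 mol.
V = nRT/P = (0.1388 × 8.314 × 362) / (104 × 10³ Pa) = 0.00402 m³ = 4.02 L.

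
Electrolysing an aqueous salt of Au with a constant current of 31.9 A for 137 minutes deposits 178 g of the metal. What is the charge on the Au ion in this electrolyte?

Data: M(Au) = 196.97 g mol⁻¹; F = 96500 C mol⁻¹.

+3

Q = I·t = 31.90 A × 8220.0 s = 262200 C, so n(e⁻) = 262200/96500 = 2.717 mol.
n(Au) deposited = 178 / 196.97 = 0.9037 mol.
Electrons per atom = n(e⁻)/n(Au) = 2.717 / 0.9037 = 3.01 ≈ 3, so the ion is Au³⁺.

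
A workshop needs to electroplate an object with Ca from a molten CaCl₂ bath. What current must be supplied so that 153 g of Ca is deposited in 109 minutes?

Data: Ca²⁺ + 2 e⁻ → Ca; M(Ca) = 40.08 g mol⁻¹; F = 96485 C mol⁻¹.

113 A

n(Ca) = 153 / 40.08 = 3.817 mol.
n(e⁻) = 2 × 3.817 = 7.635 mol.
Q = n(e⁻)·F = 7.635 × 96485 = 736600 C.
I = Q/t = 736600 / 6540.0 s = 113 A.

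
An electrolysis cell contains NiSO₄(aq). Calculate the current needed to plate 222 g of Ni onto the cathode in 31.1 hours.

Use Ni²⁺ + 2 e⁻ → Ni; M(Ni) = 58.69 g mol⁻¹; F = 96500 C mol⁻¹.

n(Ni) = 222 / 58.69 = 3.783 mol.
n(e⁻) = 2 × 3.783 = 7.565 mol.
Q = n(e⁻)·F = 7.565 × 96500 = 730000 C.
I = Q/t = 730000 / 111960 s = 6.52 A.

6.52 A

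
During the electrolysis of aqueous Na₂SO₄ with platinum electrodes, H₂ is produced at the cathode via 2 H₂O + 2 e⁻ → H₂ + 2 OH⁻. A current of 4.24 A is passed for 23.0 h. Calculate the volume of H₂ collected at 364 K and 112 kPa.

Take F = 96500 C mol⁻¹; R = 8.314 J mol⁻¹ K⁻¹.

Q = I·t = 4.240 A × 82800 s = 351100 C.
n(e⁻) = Q/F = 351100 / 96500 = 3.638 mol.
2 electrons are transferred per H₂ molecule, so n(H₂) = 3.638 / 2 = 1.819 mol.
V = nRT/P = (1.819 × 8.314 × 364) / (112 × 10³ Pa) = 0.0492 m³ = 49.2 L.

49.2 L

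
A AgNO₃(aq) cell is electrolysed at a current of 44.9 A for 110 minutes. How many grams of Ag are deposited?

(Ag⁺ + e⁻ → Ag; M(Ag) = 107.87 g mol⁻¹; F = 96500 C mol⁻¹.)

331 g

Q = I·t = 44.90 A × 6600.0 s = 296300 C.
n(e⁻) = Q/F = 296300 / 96500 = 3.071 mol.
Ag⁺ + e⁻ → Ag, so n(Ag) = n(e⁻)/1 = 3.071 mol.
m = n·M = 3.071 × 107.87 = 331 g.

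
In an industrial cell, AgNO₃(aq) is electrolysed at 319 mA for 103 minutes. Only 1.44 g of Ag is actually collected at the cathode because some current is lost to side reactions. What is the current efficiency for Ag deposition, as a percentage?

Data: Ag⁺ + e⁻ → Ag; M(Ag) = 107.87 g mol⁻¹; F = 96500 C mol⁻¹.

65.3 %

Q = I·t = 0.3190 × 6180.0 = 1971 C; n(e⁻) = 1971/96500 = 0.02043 mol.
Theoretical n(Ag) = n(e⁻)/1 = 0.02043 mol, i.e. m_theo = 0.02043 × 107.87 = 2.204 g.
Efficiency = m_actual / m_theo = 1.44 / 2.204 = 65.3 %.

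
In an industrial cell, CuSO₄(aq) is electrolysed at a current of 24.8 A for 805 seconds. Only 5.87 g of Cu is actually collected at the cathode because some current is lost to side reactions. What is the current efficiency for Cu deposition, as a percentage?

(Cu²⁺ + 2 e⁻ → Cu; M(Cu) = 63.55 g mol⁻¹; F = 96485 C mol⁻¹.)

89.3 %

Q = I·t = 24.80 × 805.00 = 19960 C; n(e⁻) = 19960/96485 = 0.2069 mol.
Theoretical n(Cu) = n(e⁻)/2 = 0.1035 mol, i.e. m_theo = 0.1035 × 63.55 = 6.575 g.
Efficiency = m_actual / m_theo = 5.87 / 6.575 = 89.3 %.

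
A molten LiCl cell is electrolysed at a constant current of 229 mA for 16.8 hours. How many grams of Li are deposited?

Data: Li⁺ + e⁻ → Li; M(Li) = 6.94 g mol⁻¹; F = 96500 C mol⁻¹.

0.996 g

Q = I·t = 0.2290 A × 60480 s = 13850 C.
n(e⁻) = Q/F = 13850 / 96500 = 0.1435 mol.
Li⁺ + e⁻ → Li, so n(Li) = n(e⁻)/1 = 0.1435 mol.
m = n·M = 0.1435 × 6.94 = 0.996 g.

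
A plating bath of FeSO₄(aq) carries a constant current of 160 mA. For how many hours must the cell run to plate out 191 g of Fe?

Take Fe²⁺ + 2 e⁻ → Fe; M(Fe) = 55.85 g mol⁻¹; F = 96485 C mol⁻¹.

1150 h

n(Fe) = m/M = 191 / 55.85 = 3.420 mol.
Each Fe atom requires 2 electrons, so n(e⁻) = 2 × 3.420 = 6.840 mol.
Q = n(e⁻)·F = 6.840 × 96485 = 659900 C.
t = Q/I = 659900 / 0.1600 A = 4125000 s = 1150 h.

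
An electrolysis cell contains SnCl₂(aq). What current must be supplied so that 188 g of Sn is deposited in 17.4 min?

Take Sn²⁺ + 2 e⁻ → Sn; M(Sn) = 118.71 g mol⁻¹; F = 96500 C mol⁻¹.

n(Sn) = 188 / 118.71 = 1.584 mol.
n(e⁻) = 2 × 1.584 = 3.167 mol.
Q = n(e⁻)·F = 3.167 × 96500 = 305700 C.
I = Q/t = 305700 / 1044.0 s = 293 A.

293 A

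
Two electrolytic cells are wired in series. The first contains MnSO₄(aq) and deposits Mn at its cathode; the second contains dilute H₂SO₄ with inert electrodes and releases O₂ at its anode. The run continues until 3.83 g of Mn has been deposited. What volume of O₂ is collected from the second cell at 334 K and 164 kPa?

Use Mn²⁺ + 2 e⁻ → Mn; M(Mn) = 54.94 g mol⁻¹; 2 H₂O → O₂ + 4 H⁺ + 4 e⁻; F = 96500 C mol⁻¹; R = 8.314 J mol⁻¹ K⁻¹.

n(Mn) = 3.83 / 54.94 = 0.06971 mol, so n(e⁻) = 2 × 0.06971 = 0.1394 mol.
The cells are in series, so the same 0.1394 mol of electrons passes through the second cell.
2 H₂O → O₂ + 4 H⁺ + 4 e⁻ — 4 mol e⁻ per mol O₂, so n(O₂) = 0.1394/4 = 0.03486 mol.
V = nRT/P = (0.03486 × 8.314 × 334) / (164 × 10³) = 5.90 × 10⁻⁴ m³ = 0.590 L.

0.590 L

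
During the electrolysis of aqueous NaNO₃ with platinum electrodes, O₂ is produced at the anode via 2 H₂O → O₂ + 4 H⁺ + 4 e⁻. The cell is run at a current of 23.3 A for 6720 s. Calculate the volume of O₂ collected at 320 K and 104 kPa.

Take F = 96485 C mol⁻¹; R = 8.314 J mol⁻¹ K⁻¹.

10.4 L

Q = I·t = 23.30 A × 6720.0 s = 156600 C.
n(e⁻) = Q/F = 156600 / 96485 = 1.623 mol.
4 electrons are transferred per O₂ molecule, so n(O₂) = 1.623 / 4 = 0.4057 mol.
V = nRT/P = (0.4057 × 8.314 × 320) / (104 × 10³ Pa) = 0.0104 m³ = 10.4 L.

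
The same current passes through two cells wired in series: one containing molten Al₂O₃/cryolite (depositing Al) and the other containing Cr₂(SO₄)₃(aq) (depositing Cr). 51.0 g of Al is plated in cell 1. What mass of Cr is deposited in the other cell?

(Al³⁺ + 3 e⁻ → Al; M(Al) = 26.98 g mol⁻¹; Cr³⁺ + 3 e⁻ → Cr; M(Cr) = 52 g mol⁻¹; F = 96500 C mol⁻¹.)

98.3 g

n(Al) = 51.0 / 26.98 = 1.890 mol.
Since Al³⁺ + 3 e⁻ → Al, n(e⁻) passed = 3 × 1.890 = 5.671 mol.
Cells in series carry the same charge, so the same 5.671 mol of electrons passes through cell 2.
Cr³⁺ + 3 e⁻ → Cr, so n(Cr) = 5.671 / 3 = 1.890 mol.
m(Cr) = 1.890 × 52 = 98.3 g.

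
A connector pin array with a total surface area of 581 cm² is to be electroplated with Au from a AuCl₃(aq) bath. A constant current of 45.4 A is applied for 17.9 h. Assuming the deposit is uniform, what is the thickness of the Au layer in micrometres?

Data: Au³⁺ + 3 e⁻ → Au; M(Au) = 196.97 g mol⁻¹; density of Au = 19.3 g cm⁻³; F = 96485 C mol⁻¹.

Q = I·t = 45.40 × 64440 = 2926000 C; n(e⁻) = 30.32 mol.
n(Au) = n(e⁻)/3 = 10.11 mol, so m = 10.11 × 196.97 = 1991 g.
Volume = m/ρ = 1991 / 19.3 = 103.2 cm³.
Thickness = V/A = 103.2 / 581 = 0.178 cm = 1780 μm.

1780 μm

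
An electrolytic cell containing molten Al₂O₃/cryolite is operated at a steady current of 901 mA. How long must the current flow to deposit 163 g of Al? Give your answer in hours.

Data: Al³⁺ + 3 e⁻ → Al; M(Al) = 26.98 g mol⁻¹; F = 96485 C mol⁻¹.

539 h

n(Al) = m/M = 163 / 26.98 = 6.042 mol.
Each Al atom requires 3 electrons, so n(e⁻) = 3 × 6.042 = 18.12 mol.
Q = n(e⁻)·F = 18.12 × 96485 = 1749000 C.
t = Q/I = 1749000 / 0.9010 A = 1941000 s = 539 h.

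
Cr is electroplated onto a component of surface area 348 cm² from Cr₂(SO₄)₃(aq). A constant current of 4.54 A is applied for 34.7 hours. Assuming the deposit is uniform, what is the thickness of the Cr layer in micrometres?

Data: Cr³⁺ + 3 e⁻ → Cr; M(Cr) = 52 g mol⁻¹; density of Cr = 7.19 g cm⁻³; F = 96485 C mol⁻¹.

407 μm

Q = I·t = 4.540 × 124920 = 567100 C; n(e⁻) = 5.878 mol.
n(Cr) = n(e⁻)/3 = 1.959 mol, so m = 1.959 × 52 = 101.9 g.
Volume = m/ρ = 101.9 / 7.19 = 14.17 cm³.
Thickness = V/A = 14.17 / 348 = 0.0407 cm = 407 μm.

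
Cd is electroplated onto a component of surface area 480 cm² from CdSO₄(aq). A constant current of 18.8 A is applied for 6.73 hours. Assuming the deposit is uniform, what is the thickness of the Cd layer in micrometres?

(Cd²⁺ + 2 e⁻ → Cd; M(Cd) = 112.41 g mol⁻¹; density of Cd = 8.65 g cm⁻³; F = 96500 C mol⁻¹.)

Q = I·t = 18.80 × 24228 = 455500 C; n(e⁻) = 4.720 mol.
n(Cd) = n(e⁻)/2 = 2.360 mol, so m = 2.360 × 112.41 = 265.3 g.
Volume = m/ρ = 265.3 / 8.65 = 30.67 cm³.
Thickness = V/A = 30.67 / 480 = 0.0639 cm = 639 μm.

639 μm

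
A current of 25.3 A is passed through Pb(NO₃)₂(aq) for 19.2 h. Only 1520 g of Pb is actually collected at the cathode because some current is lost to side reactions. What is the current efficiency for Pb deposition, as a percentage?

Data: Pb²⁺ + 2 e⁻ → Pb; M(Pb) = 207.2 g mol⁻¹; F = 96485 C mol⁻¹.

81.0 %

Q = I·t = 25.30 × 69120 = 1749000 C; n(e⁻) = 1749000/96485 = 18.12 mol.
Theoretical n(Pb) = n(e⁻)/2 = 9.062 mol, i.e. m_theo = 9.062 × 207.2 = 1878 g.
Efficiency = m_actual / m_theo = 1520 / 1878 = 81.0 %.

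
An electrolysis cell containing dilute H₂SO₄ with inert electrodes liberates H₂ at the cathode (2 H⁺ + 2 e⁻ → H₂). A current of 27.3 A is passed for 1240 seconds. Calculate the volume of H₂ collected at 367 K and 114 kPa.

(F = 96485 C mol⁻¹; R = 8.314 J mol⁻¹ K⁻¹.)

Q = I·t = 27.30 A × 1240.0 s = 33850 C.
n(e⁻) = Q/F = 33850 / 96485 = 0.3509 mol.
2 electrons are transferred per H₂ molecule, so n(H₂) = 0.3509 / 2 = 0.1754 mol.
V = nRT/P = (0.1754 × 8.314 × 367) / (114 × 10³ Pa) = 0.00470 m³ = 4.70 L.

4.70 L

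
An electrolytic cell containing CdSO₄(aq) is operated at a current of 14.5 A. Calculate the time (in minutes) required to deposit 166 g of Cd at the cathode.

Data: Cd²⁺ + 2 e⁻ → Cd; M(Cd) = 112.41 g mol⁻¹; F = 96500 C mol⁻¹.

328 min

n(Cd) = m/M = 166 / 112.41 = 1.477 mol.
Each Cd atom requires 2 electrons, so n(e⁻) = 2 × 1.477 = 2.953 mol.
Q = n(e⁻)·F = 2.953 × 96500 = 285000 C.
t = Q/I = 285000 / 14.50 A = 19660 s = 328 min.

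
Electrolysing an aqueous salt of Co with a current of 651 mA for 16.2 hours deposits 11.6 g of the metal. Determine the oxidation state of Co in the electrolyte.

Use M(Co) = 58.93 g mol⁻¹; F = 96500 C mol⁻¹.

Q = I·t = 0.6510 A × 58320 s = 37970 C, so n(e⁻) = 37970/96500 = 0.3934 mol.
n(Co) deposited = 11.6 / 58.93 = 0.1968 mol.
Electrons per atom = n(e⁻)/n(Co) = 0.3934 / 0.1968 = 2.00 ≈ 2, so the ion is Co²⁺.

+2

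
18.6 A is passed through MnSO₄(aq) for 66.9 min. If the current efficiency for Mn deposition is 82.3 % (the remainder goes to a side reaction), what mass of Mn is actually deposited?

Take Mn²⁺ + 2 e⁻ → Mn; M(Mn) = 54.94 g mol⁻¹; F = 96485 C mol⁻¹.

17.5 g

Q = I·t = 18.60 × 4014.0 = 74660 C.
n(e⁻) = 74660/96485 = 0.7738 mol; theoretically n(Mn) = 0.7738/2 = 0.3869 mol, m_theo = 21.26 g.
At 82.3 % efficiency, m_actual = 0.823 × 21.26 = 17.5 g.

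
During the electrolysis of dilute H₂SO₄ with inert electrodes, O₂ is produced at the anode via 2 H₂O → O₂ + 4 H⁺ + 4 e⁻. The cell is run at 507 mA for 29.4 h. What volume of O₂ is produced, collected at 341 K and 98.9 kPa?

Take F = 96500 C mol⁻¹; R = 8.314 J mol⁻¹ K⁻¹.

Q = I·t = 0.5070 A × 105840 s = 53660 C.
n(e⁻) = Q/F = 53660 / 96500 = 0.5561 mol.
4 electrons are transferred per O₂ molecule, so n(O₂) = 0.5561 / 4 = 0.1390 mol.
V = nRT/P = (0.1390 × 8.314 × 341) / (98.9 × 10³ Pa) = 0.00399 m³ = 3.99 L.

3.99 L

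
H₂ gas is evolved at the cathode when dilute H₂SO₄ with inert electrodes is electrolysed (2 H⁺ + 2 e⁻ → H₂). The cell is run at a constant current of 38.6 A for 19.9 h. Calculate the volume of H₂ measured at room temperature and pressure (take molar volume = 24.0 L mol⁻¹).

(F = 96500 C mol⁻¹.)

Q = I·t = 38.60 A × 71640 s = 2765000 C.
n(e⁻) = Q/F = 2765000 / 96500 = 28.66 mol.
2 electrons are transferred per H₂ molecule, so n(H₂) = 28.66 / 2 = 14.33 mol.
V = n × V_m = 14.33 × 24.0 = 344 L.

344 L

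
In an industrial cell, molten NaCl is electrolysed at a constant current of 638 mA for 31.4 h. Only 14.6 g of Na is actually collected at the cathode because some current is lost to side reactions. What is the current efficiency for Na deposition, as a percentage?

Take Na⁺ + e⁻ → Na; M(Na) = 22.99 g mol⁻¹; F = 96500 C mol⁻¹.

Q = I·t = 0.6380 × 113040 = 72120 C; n(e⁻) = 72120/96500 = 0.7474 mol.
Theoretical n(Na) = n(e⁻)/1 = 0.7474 mol, i.e. m_theo = 0.7474 × 22.99 = 17.18 g.
Efficiency = m_actual / m_theo = 14.6 / 17.18 = 85.0 %.

85.0 %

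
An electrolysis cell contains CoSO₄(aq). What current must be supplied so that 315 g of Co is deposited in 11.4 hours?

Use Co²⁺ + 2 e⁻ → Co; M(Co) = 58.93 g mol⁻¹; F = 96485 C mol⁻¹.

25.1 A

n(Co) = 315 / 58.93 = 5.345 mol.
n(e⁻) = 2 × 5.345 = 10.69 mol.
Q = n(e⁻)·F = 10.69 × 96485 = 1031000 C.
I = Q/t = 1031000 / 41040 s = 25.1 A.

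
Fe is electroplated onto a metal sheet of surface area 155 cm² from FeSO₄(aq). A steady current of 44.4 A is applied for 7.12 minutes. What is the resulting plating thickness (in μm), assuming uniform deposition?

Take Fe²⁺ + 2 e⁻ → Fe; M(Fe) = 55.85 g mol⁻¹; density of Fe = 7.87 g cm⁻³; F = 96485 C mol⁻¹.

45.0 μm

Q = I·t = 44.40 × 427.20 = 18970 C; n(e⁻) = 0.1966 mol.
n(Fe) = n(e⁻)/2 = 0.09829 mol, so m = 0.09829 × 55.85 = 5.490 g.
Volume = m/ρ = 5.490 / 7.87 = 0.6975 cm³.
Thickness = V/A = 0.6975 / 155 = 0.00450 cm = 45.0 μm.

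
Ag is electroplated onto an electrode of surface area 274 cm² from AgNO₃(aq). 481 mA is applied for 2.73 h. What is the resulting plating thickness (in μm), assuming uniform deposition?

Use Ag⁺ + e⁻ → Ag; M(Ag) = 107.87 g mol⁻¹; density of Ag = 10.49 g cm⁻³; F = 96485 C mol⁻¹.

18.4 μm

Q = I·t = 0.4810 × 9828.0 = 4727 C; n(e⁻) = 0.04899 mol.
n(Ag) = n(e⁻)/1 = 0.04899 mol, so m = 0.04899 × 107.87 = 5.285 g.
Volume = m/ρ = 5.285 / 10.49 = 0.5038 cm³.
Thickness = V/A = 0.5038 / 274 = 0.00184 cm = 18.4 μm.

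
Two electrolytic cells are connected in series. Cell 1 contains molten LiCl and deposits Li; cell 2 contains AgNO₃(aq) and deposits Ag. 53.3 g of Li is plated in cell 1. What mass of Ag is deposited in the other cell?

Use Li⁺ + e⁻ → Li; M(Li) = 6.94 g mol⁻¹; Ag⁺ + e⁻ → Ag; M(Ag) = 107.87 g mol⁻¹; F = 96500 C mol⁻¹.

n(Li) = 53.3 / 6.94 = 7.680 mol.
Since Li⁺ + e⁻ → Li, n(e⁻) passed = 1 × 7.680 = 7.680 mol.
Cells in series carry the same charge, so the same 7.680 mol of electrons passes through cell 2.
Ag⁺ + e⁻ → Ag, so n(Ag) = 7.680 / 1 = 7.680 mol.
m(Ag) = 7.680 × 107.87 = 828 g.

828 g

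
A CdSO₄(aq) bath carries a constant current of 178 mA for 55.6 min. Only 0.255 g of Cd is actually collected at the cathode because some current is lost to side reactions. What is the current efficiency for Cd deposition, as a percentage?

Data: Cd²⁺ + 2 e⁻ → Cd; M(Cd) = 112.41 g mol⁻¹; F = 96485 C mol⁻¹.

73.7 %

Q = I·t = 0.1780 × 3336.0 = 593.8 C; n(e⁻) = 593.8/96485 = 0.006154 mol.
Theoretical n(Cd) = n(e⁻)/2 = 0.003077 mol, i.e. m_theo = 0.003077 × 112.41 = 0.3459 g.
Efficiency = m_actual / m_theo = 0.255 / 0.3459 = 73.7 %.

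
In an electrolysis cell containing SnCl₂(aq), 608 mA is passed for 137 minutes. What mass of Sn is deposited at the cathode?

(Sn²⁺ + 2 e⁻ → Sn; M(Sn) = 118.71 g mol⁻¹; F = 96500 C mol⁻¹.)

3.07 g

Q = I·t = 0.6080 A × 8220.0 s = 4998 C.
n(e⁻) = Q/F = 4998 / 96500 = 0.05179 mol.
Sn²⁺ + 2 e⁻ → Sn, so n(Sn) = n(e⁻)/2 = 0.02590 mol.
m = n·M = 0.02590 × 118.71 = 3.07 g.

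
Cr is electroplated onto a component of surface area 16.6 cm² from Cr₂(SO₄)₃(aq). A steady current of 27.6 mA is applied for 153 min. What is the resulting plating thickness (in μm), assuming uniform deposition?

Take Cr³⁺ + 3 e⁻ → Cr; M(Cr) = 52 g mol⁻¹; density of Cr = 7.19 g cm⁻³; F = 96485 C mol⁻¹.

3.81 μm

Q = I·t = 0.02760 × 9180.0 = 253.4 C; n(e⁻) = 0.002626 mol.
n(Cr) = n(e⁻)/3 = 0.0008753 mol, so m = 0.0008753 × 52 = 0.04552 g.
Volume = m/ρ = 0.04552 / 7.19 = 0.006331 cm³.
Thickness = V/A = 0.006331 / 16.6 = 3.81 × 10⁻⁴ cm = 3.81 μm.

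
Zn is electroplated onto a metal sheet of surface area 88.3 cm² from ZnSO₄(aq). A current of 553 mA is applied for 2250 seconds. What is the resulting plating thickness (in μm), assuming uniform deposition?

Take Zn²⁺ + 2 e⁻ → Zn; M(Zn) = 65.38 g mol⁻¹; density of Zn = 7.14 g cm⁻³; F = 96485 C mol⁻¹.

6.69 μm

Q = I·t = 0.5530 × 2250.0 = 1244 C; n(e⁻) = 0.01290 mol.
n(Zn) = n(e⁻)/2 = 0.006448 mol, so m = 0.006448 × 65.38 = 0.4216 g.
Volume = m/ρ = 0.4216 / 7.14 = 0.05904 cm³.
Thickness = V/A = 0.05904 / 88.3 = 6.69 × 10⁻⁴ cm = 6.69 μm.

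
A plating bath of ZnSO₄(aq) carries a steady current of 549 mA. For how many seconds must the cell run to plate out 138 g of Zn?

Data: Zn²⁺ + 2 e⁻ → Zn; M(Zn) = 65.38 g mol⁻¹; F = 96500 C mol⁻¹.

7.42 × 10⁵ s

n(Zn) = m/M = 138 / 65.38 = 2.111 mol.
Each Zn atom requires 2 electrons, so n(e⁻) = 2 × 2.111 = 4.221 mol.
Q = n(e⁻)·F = 4.221 × 96500 = 407400 C.
t = Q/I = 407400 / 0.5490 A = 742000 s.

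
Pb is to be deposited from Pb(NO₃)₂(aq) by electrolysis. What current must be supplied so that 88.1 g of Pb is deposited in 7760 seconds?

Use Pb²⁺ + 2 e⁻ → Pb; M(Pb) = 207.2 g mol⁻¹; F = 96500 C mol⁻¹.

10.6 A

n(Pb) = 88.1 / 207.2 = 0.4252 mol.
n(e⁻) = 2 × 0.4252 = 0.8504 mol.
Q = n(e⁻)·F = 0.8504 × 96500 = 82060 C.
I = Q/t = 82060 / 7760.0 s = 10.6 A.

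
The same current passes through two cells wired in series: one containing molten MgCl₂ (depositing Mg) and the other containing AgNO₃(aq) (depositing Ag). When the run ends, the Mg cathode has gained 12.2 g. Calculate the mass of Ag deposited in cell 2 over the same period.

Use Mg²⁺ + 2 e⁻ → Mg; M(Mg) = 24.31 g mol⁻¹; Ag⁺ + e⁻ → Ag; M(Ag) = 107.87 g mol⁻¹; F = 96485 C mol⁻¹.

n(Mg) = 12.2 / 24.31 = 0.5019 mol.
Since Mg²⁺ + 2 e⁻ → Mg, n(e⁻) passed = 2 × 0.5019 = 1.004 mol.
Cells in series carry the same charge, so the same 1.004 mol of electrons passes through cell 2.
Ag⁺ + e⁻ → Ag, so n(Ag) = 1.004 / 1 = 1.004 mol.
m(Ag) = 1.004 × 107.87 = 108 g.

108 g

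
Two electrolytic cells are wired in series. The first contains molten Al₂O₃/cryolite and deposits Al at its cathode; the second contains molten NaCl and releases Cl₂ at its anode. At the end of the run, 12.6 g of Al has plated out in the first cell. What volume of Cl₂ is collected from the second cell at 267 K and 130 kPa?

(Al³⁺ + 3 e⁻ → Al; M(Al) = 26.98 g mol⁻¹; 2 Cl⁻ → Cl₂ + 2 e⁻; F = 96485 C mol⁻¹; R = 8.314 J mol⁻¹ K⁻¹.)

n(Al) = 12.6 / 26.98 = 0.4670 mol, so n(e⁻) = 3 × 0.4670 = 1.401 mol.
The cells are in series, so the same 1.401 mol of electrons passes through the second cell.
2 Cl⁻ → Cl₂ + 2 e⁻ — 2 mol e⁻ per mol Cl₂, so n(Cl₂) = 1.401/2 = 0.7005 mol.
V = nRT/P = (0.7005 × 8.314 × 267) / (130 × 10³) = 0.0120 m³ = 12.0 L.

12.0 L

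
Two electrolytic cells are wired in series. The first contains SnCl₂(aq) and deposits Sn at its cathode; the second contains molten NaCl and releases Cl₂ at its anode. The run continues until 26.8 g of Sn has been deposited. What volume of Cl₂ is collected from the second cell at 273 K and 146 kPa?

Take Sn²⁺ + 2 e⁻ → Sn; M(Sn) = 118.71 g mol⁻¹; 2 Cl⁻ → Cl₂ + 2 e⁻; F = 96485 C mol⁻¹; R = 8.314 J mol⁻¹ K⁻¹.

3.51 L

n(Sn) = 26.8 / 118.71 = 0.2258 mol, so n(e⁻) = 2 × 0.2258 = 0.4515 mol.
The cells are in series, so the same 0.4515 mol of electrons passes through the second cell.
2 Cl⁻ → Cl₂ + 2 e⁻ — 2 mol e⁻ per mol Cl₂, so n(Cl₂) = 0.4515/2 = 0.2258 mol.
V = nRT/P = (0.2258 × 8.314 × 273) / (146 × 10³) = 0.00351 m³ = 3.51 L.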